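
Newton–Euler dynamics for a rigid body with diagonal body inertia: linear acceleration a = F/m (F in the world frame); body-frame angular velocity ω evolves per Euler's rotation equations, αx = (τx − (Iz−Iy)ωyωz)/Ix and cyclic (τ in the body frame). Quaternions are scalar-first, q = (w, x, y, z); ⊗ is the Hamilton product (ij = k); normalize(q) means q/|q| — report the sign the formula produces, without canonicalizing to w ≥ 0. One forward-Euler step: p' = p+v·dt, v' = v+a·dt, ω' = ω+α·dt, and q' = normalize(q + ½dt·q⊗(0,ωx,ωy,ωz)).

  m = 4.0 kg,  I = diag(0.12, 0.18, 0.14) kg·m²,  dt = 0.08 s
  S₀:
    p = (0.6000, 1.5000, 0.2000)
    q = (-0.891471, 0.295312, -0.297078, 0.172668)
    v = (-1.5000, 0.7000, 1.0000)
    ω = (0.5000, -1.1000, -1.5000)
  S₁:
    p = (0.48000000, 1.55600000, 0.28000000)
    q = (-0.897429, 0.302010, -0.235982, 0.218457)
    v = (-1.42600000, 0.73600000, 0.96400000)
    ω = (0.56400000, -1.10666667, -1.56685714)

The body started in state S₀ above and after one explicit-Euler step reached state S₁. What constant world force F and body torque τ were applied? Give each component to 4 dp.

v₁ − v₀ = (0.07400000, 0.03600000, -0.03600000)
m·(v₁−v₀)/dt = (3.7000, 1.8000, -1.8000)
ω₁ − ω₀ = (0.06400000, -0.00666667, -0.06685714)
applied torque τ = (0.0300, 0.0000, -0.1500)

F = (3.7000, 1.8000, -1.8000)
τ = (0.0300, 0.0000, -0.1500)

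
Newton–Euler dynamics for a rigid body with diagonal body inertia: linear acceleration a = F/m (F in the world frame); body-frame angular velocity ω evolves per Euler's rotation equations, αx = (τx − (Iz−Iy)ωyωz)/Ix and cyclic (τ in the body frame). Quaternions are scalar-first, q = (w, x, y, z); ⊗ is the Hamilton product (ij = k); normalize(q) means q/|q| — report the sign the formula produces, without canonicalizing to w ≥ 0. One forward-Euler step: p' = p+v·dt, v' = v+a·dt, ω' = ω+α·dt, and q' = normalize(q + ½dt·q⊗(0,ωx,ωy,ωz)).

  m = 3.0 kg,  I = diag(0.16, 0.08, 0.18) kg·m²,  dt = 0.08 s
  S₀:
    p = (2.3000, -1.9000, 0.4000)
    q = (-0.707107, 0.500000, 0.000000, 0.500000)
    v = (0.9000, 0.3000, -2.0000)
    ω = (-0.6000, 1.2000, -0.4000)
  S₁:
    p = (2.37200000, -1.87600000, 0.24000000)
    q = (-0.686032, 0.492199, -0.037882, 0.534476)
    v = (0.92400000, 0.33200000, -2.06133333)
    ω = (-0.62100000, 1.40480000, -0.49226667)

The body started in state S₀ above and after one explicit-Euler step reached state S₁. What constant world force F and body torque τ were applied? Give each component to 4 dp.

F = (0.9000, 1.2000, -2.3000)
τ = (-0.0900, 0.2000, -0.1500)

ω₁ − ω₀ = (-0.02100000, 0.20480000, -0.09226667)
τ = I·(Δω/dt) + ω₀×(Iω₀) = (-0.0900, 0.2000, -0.1500)
velocity change Δv = (0.02400000, 0.03200000, -0.06133333)
m·(v₁−v₀)/dt = (0.9000, 1.2000, -2.3000)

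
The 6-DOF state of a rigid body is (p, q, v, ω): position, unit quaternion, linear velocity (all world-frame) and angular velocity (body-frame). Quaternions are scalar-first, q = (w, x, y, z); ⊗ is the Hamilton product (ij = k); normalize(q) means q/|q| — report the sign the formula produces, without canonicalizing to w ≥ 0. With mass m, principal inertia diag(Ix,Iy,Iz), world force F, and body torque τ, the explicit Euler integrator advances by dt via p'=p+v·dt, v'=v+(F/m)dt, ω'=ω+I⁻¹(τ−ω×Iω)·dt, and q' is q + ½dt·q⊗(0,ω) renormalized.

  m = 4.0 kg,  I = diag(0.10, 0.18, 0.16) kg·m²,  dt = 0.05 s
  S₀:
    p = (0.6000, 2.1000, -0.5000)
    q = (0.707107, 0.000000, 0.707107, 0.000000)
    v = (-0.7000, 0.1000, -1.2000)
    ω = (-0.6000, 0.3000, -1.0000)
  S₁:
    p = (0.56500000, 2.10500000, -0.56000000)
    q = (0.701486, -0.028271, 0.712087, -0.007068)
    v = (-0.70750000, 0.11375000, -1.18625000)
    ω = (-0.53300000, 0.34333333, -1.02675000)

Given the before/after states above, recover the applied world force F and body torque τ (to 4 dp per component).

rate change Δω = (0.06700000, 0.04333333, -0.02675000)
applied torque τ = (0.1400, 0.1200, -0.1000)
velocity change Δv = (-0.00750000, 0.01375000, 0.01375000)
F = m·Δv/dt = (-0.6000, 1.1000, 1.1000)

F = (-0.6000, 1.1000, 1.1000)
τ = (0.1400, 0.1200, -0.1000)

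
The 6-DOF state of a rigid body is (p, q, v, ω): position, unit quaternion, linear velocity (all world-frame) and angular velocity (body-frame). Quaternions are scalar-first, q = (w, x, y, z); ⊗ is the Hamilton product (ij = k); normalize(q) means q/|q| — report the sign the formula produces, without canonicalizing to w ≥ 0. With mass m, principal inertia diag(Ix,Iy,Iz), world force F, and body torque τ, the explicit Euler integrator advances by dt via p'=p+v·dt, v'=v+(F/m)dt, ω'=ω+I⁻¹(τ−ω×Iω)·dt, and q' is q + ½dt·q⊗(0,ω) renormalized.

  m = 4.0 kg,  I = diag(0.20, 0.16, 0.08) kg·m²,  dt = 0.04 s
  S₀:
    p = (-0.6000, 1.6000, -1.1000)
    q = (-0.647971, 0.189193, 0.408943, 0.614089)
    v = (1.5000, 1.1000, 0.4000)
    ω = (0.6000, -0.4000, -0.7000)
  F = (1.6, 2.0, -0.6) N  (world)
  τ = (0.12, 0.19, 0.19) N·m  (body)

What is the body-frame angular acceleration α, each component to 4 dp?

ω×(Iω) gyroscopic = (-0.0224, -0.0504, 0.0096)
angular accel α = (0.7120, 1.5025, 2.2550)

α = (0.7120, 1.5025, 2.2550)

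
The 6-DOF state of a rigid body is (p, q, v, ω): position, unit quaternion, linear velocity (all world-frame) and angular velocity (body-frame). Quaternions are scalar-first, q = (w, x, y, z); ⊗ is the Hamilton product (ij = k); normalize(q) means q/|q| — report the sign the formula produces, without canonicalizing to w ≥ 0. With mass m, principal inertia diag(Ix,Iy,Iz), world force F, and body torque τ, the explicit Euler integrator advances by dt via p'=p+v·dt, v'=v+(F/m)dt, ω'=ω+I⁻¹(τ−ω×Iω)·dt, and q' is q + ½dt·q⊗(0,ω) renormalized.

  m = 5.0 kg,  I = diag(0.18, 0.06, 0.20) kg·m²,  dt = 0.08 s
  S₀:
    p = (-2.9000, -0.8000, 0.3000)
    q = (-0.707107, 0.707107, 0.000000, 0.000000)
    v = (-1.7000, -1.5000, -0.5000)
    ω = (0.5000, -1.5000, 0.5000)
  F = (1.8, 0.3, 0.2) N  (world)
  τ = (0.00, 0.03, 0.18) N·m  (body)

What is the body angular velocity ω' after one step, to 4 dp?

ω' = (0.5467, -1.4533, 0.5360)

ω×(Iω) gyroscopic = (-0.1050, -0.0050, 0.0900)
(τ − ω×Iω)/I = (0.5833, 0.5833, 0.4500)
new body rate ω' = (0.5467, -1.4533, 0.5360)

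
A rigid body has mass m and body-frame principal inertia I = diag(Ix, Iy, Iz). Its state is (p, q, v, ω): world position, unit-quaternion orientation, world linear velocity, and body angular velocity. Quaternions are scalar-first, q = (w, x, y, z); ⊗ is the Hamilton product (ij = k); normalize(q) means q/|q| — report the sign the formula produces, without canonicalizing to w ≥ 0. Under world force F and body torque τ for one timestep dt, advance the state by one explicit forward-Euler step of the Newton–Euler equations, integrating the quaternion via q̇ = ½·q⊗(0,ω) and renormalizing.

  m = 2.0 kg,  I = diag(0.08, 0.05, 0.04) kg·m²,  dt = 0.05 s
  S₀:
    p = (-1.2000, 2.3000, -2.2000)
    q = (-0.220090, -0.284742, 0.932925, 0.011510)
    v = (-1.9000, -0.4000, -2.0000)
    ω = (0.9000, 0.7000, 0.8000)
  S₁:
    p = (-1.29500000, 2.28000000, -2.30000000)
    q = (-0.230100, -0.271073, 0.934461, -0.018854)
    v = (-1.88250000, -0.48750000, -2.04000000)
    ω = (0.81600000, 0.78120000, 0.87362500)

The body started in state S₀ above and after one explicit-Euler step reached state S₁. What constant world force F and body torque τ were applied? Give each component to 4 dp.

velocity change Δv = (0.01750000, -0.08750000, -0.04000000)
m·(v₁−v₀)/dt = (0.7000, -3.5000, -1.6000)
ω₁ − ω₀ = (-0.08400000, 0.08120000, 0.07362500)
τ = I·(Δω/dt) + ω₀×(Iω₀) = (-0.1400, 0.1100, 0.0400)

F = (0.7000, -3.5000, -1.6000)
τ = (-0.1400, 0.1100, 0.0400)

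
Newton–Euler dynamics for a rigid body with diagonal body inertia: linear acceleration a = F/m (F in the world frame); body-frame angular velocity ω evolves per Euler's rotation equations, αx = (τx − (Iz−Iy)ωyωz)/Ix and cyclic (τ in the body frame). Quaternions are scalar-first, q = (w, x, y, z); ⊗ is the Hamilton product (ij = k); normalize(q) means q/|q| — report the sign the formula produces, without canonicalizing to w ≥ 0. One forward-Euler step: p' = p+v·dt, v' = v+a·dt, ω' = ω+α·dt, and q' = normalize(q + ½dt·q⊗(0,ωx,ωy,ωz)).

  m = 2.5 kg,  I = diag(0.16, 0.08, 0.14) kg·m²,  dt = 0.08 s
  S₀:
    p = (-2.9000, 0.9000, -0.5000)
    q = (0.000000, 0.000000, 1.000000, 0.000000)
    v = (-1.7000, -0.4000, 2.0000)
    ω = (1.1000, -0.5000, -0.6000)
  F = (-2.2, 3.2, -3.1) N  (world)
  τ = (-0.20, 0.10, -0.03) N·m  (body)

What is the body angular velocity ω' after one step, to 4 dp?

(τ − ω×Iω)/I = (-1.3625, 1.4150, -0.5286)
ω' = ω + α·dt = (0.9910, -0.3868, -0.6423)

ω' = (0.9910, -0.3868, -0.6423)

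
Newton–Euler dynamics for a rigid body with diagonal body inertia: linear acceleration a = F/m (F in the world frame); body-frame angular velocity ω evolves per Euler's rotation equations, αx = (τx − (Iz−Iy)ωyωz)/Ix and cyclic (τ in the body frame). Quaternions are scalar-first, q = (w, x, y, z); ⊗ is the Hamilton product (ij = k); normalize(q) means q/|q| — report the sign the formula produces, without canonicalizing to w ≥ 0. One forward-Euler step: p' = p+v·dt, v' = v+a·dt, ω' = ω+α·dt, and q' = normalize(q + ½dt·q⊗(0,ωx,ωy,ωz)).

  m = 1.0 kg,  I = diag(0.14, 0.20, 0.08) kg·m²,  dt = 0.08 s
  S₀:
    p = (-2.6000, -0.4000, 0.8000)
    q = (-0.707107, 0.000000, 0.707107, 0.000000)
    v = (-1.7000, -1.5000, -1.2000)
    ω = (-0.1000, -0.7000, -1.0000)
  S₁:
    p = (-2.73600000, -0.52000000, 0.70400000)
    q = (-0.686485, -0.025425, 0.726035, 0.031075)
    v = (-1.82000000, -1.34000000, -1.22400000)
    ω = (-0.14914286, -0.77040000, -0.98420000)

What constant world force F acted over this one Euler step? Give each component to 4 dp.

F = (-1.5000, 2.0000, -0.3000)

v₁ − v₀ = (-0.12000000, 0.16000000, -0.02400000)
m·(v₁−v₀)/dt = (-1.5000, 2.0000, -0.3000)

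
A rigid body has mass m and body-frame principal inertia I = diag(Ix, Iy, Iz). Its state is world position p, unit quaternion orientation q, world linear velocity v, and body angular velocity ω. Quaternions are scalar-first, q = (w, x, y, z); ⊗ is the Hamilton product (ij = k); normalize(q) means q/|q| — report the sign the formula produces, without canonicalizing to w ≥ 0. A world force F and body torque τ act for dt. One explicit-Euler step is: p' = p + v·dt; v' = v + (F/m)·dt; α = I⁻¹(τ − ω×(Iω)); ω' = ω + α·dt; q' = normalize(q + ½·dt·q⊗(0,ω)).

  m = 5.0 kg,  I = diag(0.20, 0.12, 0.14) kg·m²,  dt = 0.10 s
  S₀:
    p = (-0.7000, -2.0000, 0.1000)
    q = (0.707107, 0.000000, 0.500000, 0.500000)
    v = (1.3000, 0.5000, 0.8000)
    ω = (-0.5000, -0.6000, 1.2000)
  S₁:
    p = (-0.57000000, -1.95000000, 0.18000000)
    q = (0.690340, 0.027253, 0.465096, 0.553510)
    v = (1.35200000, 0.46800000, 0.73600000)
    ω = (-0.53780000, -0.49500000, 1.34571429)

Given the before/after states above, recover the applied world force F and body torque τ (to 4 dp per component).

F = (2.6000, -1.6000, -3.2000)
τ = (-0.0900, 0.0900, 0.1800)

rate change Δω = (-0.03780000, 0.10500000, 0.14571429)
ω₀×(Iω₀) = (-0.0144, -0.0360, -0.0240)
τ = I·(Δω/dt) + ω₀×(Iω₀) = (-0.0900, 0.0900, 0.1800)
Δv = v₁−v₀ = (0.05200000, -0.03200000, -0.06400000)
m·(v₁−v₀)/dt = (2.6000, -1.6000, -3.2000)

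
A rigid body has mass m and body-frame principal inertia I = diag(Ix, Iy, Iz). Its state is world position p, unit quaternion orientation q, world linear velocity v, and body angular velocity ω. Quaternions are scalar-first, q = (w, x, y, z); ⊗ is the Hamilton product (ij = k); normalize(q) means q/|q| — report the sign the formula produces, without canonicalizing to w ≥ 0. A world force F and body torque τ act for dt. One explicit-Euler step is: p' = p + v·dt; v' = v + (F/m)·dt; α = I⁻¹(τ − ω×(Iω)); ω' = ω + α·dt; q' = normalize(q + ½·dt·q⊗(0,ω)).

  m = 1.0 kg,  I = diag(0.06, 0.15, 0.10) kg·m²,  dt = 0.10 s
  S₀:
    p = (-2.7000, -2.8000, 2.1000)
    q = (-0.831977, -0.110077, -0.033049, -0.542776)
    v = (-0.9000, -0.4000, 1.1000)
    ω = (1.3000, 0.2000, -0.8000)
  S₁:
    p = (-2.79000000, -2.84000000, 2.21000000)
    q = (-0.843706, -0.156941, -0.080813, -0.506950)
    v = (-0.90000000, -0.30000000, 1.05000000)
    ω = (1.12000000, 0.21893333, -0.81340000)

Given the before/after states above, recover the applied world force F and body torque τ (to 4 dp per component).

velocity change Δv = (0.00000000, 0.10000000, -0.05000000)
m·(v₁−v₀)/dt = (0.0000, 1.0000, -0.5000)
rate change Δω = (-0.18000000, 0.01893333, -0.01340000)
gyro term ω₀×Iω₀ = (0.0080, 0.0416, 0.0234)
applied torque τ = (-0.1000, 0.0700, 0.0100)

F = (0.0000, 1.0000, -0.5000)
τ = (-0.1000, 0.0700, 0.0100)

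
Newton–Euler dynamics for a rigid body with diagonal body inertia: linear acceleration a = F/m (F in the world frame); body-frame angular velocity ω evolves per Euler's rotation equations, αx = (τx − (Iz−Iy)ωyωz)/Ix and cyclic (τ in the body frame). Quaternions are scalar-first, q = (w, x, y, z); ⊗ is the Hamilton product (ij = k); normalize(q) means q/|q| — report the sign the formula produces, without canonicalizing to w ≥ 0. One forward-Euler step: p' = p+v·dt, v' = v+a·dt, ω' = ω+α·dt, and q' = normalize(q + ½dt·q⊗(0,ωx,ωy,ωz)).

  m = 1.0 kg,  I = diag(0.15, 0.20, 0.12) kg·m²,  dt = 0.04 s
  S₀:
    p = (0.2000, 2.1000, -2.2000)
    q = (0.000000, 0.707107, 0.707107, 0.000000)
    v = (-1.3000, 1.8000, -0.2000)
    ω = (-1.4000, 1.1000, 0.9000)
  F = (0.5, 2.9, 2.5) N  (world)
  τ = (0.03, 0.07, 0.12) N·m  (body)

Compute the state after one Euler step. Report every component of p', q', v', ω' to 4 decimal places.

new position p' = (0.1480, 2.1720, -2.2080)
v' = v + a·dt = (-1.2800, 1.9160, -0.1000)
angular accel α = (0.7280, 0.5390, 1.6417)
new body rate ω' = (-1.3709, 1.1216, 0.9657)
q⊗(0,ω) = (0.2121321, 0.6363963, -0.6363963, 1.7677675)
updated quaternion q' = (0.0042, 0.7193, 0.6938, 0.0353)

p' = (0.1480, 2.1720, -2.2080)
q' = (0.0042, 0.7193, 0.6938, 0.0353)
v' = (-1.2800, 1.9160, -0.1000)
ω' = (-1.3709, 1.1216, 0.9657)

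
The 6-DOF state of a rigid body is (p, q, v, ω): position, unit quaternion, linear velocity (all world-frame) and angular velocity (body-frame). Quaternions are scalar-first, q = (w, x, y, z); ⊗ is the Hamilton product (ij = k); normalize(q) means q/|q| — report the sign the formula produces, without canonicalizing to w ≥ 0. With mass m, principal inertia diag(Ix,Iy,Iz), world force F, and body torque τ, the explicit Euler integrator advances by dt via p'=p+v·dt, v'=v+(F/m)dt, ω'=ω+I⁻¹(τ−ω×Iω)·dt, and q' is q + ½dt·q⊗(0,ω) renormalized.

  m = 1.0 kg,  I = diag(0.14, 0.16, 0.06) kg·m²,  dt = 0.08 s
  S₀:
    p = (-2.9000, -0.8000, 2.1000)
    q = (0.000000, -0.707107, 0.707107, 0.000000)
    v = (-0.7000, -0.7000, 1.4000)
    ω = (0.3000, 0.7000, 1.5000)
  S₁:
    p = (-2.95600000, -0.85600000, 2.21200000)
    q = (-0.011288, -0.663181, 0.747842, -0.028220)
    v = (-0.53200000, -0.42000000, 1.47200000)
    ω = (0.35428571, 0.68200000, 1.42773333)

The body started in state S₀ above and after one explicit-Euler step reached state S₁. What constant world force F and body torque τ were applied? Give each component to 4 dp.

rate change Δω = (0.05428571, -0.01800000, -0.07226667)
gyro term ω₀×Iω₀ = (-0.1050, 0.0360, 0.0042)
applied torque τ = (-0.0100, 0.0000, -0.0500)
v₁ − v₀ = (0.16800000, 0.28000000, 0.07200000)
m·(v₁−v₀)/dt = (2.1000, 3.5000, 0.9000)

F = (2.1000, 3.5000, 0.9000)
τ = (-0.0100, 0.0000, -0.0500)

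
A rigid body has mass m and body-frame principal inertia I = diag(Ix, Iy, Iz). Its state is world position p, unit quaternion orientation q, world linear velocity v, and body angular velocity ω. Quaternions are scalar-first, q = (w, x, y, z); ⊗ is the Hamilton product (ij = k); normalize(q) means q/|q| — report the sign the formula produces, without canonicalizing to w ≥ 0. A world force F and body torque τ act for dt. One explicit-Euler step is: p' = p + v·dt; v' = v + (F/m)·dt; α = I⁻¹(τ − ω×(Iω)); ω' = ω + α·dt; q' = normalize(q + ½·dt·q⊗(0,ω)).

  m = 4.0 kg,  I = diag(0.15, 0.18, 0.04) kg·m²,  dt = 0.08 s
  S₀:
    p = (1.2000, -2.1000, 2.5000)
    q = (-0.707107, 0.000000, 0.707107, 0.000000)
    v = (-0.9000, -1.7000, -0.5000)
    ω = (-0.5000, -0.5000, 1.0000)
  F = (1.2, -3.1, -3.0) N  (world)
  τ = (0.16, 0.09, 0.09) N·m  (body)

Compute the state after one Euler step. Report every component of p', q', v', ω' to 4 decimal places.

p' = (1.1280, -2.2360, 2.4600)
q' = (-0.6921, 0.0424, 0.7204, -0.0141)
v' = (-0.8760, -1.7620, -0.5600)
ω' = (-0.4520, -0.4356, 1.1650)

linear accel F/m = (0.3000, -0.7750, -0.7500)
p + v·dt = (1.1280, -2.2360, 2.4600)
v + (F/m)dt = (-0.8760, -1.7620, -0.5600)
(τ − ω×Iω)/I = (0.6000, 0.8056, 2.0625)
new body rate ω' = (-0.4520, -0.4356, 1.1650)
2q̇ = q⊗(0,ω) = (0.3535535, 1.0606605, 0.3535535, -0.3535535)
q' = normalize(q + ½dt·q⊗(0,ω)) = (-0.6921, 0.0424, 0.7204, -0.0141)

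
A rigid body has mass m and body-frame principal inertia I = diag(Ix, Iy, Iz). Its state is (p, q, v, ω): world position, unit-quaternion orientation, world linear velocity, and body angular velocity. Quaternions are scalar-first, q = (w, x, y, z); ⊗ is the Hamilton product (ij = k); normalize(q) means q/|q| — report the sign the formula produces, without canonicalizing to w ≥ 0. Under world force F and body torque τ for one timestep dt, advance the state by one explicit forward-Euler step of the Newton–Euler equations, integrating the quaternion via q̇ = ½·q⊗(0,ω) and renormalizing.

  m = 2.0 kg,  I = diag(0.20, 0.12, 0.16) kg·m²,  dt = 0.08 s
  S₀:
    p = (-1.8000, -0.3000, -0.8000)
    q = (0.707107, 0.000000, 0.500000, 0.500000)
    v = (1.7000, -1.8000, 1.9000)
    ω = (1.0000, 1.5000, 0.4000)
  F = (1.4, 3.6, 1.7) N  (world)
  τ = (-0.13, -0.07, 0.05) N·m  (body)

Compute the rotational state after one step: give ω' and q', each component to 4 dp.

α = I⁻¹(τ − ω×Iω) = (-0.7700, -0.7167, 1.0625)
ω + α·dt = (0.9384, 1.4427, 0.4850)
q⊗(0,ω) = (-0.9500000, 0.1571070, 1.5606605, -0.2171572)
q + ½dt·q⊗(0,ω), renormalized = (0.6673, 0.0063, 0.5609, 0.4900)

ω' = (0.9384, 1.4427, 0.4850)
q' = (0.6673, 0.0063, 0.5609, 0.4900)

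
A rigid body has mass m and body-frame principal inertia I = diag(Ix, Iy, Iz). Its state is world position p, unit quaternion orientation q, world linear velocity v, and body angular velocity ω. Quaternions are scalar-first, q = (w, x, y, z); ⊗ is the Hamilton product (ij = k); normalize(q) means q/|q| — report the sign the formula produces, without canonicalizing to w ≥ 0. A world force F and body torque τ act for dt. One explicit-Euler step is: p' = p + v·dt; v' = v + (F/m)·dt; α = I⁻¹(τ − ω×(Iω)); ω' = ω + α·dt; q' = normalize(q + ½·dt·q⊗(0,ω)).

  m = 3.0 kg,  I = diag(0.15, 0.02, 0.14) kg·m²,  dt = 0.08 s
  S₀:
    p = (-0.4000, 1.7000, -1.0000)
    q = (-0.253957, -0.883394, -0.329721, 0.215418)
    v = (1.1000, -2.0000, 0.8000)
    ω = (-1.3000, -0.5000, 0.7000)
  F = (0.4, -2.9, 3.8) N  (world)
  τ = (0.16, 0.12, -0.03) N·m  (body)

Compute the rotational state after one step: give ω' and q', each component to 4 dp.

α = I⁻¹(τ − ω×Iω) = (1.3467, 6.4550, 0.3893)
new body rate ω' = (-1.1923, 0.0164, 0.7311)
q⊗(0,ω) = (-1.4640653, 0.2070484, 0.4653109, -0.1647102)
updated quaternion q' = (-0.3119, -0.8734, -0.3105, 0.2084)

ω' = (-1.1923, 0.0164, 0.7311)
q' = (-0.3119, -0.8734, -0.3105, 0.2084)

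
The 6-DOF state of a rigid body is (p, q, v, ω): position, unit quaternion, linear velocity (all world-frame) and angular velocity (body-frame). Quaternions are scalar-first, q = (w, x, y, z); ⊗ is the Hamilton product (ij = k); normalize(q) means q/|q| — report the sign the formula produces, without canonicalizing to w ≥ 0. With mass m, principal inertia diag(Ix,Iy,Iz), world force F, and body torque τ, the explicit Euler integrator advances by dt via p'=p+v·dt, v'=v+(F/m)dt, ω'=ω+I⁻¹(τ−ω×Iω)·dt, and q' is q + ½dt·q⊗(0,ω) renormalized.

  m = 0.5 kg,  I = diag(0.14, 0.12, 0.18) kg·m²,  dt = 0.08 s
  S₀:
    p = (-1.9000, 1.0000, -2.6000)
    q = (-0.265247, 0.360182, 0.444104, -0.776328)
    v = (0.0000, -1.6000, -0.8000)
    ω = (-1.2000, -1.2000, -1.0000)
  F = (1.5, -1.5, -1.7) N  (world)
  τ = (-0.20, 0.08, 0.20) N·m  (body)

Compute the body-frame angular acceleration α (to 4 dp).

precession coupling ω×(Iω) = (0.0720, -0.0480, -0.0288)
α = I⁻¹(τ − ω×Iω) = (-1.9429, 1.0667, 1.2711)

α = (-1.9429, 1.0667, 1.2711)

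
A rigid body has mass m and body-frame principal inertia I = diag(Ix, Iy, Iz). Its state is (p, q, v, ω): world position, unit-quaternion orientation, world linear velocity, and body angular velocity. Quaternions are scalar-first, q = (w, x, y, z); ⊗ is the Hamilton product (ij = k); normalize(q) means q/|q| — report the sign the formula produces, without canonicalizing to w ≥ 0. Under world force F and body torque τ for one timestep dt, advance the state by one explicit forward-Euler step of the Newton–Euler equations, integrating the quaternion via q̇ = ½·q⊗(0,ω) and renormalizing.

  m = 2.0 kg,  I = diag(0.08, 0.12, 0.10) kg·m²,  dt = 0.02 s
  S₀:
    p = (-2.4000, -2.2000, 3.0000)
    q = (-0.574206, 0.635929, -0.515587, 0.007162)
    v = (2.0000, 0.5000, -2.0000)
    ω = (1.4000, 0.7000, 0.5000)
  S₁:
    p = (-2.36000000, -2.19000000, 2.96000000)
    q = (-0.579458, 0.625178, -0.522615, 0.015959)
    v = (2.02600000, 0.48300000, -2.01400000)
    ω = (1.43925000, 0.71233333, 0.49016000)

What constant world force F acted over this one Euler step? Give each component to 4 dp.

Δv = v₁−v₀ = (0.02600000, -0.01700000, -0.01400000)
m·(v₁−v₀)/dt = (2.6000, -1.7000, -1.4000)

F = (2.6000, -1.7000, -1.4000)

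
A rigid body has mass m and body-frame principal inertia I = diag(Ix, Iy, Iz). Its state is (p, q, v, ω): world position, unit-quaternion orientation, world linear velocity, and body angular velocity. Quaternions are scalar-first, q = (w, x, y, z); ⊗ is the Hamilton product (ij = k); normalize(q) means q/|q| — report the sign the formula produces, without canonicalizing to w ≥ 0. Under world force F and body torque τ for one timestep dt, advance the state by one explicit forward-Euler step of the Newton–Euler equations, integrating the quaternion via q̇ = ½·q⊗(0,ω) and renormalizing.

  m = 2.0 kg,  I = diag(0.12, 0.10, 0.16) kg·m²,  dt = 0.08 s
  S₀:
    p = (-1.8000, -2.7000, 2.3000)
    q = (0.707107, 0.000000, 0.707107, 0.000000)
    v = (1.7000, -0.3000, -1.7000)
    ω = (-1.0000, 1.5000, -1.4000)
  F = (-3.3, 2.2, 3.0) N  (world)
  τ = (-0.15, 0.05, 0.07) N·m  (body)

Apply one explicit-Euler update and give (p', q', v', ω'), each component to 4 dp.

new position p' = (-1.6640, -2.7240, 2.1640)
v' = v + a·dt = (1.5680, -0.2120, -1.5800)
angular accel α = (-0.2000, 1.0600, 0.2500)
ω + α·dt = (-1.0160, 1.5848, -1.3800)
Hamilton product q⊗(0,ω) = (-1.0606605, -1.6970568, 1.0606605, -0.2828428)
q' = normalize(q + ½dt·q⊗(0,ω)) = (0.6619, -0.0676, 0.7464, -0.0113)

p' = (-1.6640, -2.7240, 2.1640)
q' = (0.6619, -0.0676, 0.7464, -0.0113)
v' = (1.5680, -0.2120, -1.5800)
ω' = (-1.0160, 1.5848, -1.3800)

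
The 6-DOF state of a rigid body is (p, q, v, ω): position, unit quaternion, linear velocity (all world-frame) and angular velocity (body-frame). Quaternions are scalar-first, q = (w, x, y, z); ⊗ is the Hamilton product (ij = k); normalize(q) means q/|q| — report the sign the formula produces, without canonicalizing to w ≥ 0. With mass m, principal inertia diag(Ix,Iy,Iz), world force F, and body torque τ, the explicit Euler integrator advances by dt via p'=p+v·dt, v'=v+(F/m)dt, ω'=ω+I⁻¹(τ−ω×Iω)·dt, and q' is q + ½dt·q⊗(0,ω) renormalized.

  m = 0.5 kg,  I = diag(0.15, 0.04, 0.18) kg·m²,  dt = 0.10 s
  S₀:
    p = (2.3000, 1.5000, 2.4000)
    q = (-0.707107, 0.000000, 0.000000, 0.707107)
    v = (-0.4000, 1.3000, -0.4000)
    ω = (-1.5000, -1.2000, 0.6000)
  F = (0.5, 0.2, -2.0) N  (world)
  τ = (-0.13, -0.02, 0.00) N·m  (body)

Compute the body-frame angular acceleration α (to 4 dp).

ω×(Iω) gyroscopic = (-0.1008, 0.0270, -0.1980)
angular accel α = (-0.1947, -1.1750, 1.1000)

α = (-0.1947, -1.1750, 1.1000)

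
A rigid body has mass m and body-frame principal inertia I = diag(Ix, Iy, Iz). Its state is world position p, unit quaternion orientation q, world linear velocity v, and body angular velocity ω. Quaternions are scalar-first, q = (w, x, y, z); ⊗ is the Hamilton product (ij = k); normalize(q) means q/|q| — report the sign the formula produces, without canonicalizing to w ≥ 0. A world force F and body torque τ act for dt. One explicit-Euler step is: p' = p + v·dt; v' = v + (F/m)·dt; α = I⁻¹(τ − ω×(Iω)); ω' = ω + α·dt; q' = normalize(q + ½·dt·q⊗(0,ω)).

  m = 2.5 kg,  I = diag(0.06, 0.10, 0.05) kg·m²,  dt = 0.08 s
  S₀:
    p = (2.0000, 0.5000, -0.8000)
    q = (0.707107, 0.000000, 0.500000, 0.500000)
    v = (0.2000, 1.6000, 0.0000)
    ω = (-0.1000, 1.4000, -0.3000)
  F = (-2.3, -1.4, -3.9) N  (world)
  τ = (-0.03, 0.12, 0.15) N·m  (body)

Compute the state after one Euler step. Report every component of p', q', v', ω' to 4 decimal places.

gyro term ω×Iω = (0.0210, 0.0003, -0.0056)
(τ − ω×Iω)/I = (-0.8500, 1.1970, 3.1120)
ω' = ω + α·dt = (-0.1680, 1.4958, -0.0510)
Hamilton product q⊗(0,ω) = (-0.5500000, -0.9207107, 0.9399498, -0.1621321)
q + ½dt·q⊗(0,ω), renormalized = (0.6840, -0.0368, 0.5367, 0.4927)
new position p' = (2.0160, 0.6280, -0.8000)
v + (F/m)dt = (0.1264, 1.5552, -0.1248)

p' = (2.0160, 0.6280, -0.8000)
q' = (0.6840, -0.0368, 0.5367, 0.4927)
v' = (0.1264, 1.5552, -0.1248)
ω' = (-0.1680, 1.4958, -0.0510)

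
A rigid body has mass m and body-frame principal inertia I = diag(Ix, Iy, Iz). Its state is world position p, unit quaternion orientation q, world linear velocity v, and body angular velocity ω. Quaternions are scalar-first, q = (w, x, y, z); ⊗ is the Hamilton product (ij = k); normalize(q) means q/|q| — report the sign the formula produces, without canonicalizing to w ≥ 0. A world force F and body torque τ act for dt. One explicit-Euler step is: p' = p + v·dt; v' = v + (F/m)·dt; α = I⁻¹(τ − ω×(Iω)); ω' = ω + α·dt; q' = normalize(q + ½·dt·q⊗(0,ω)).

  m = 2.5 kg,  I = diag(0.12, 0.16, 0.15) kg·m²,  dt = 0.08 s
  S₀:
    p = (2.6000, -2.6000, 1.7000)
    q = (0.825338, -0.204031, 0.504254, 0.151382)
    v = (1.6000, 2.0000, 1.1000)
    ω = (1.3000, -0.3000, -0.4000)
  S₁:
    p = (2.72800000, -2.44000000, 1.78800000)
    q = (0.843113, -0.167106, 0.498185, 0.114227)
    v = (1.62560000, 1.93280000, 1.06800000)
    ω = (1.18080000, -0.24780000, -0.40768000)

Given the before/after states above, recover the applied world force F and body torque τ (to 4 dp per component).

F = (0.8000, -2.1000, -1.0000)
τ = (-0.1800, 0.1200, -0.0300)

rate change Δω = (-0.11920000, 0.05220000, -0.00768000)
applied torque τ = (-0.1800, 0.1200, -0.0300)
v₁ − v₀ = (0.02560000, -0.06720000, -0.03200000)
m·(v₁−v₀)/dt = (0.8000, -2.1000, -1.0000)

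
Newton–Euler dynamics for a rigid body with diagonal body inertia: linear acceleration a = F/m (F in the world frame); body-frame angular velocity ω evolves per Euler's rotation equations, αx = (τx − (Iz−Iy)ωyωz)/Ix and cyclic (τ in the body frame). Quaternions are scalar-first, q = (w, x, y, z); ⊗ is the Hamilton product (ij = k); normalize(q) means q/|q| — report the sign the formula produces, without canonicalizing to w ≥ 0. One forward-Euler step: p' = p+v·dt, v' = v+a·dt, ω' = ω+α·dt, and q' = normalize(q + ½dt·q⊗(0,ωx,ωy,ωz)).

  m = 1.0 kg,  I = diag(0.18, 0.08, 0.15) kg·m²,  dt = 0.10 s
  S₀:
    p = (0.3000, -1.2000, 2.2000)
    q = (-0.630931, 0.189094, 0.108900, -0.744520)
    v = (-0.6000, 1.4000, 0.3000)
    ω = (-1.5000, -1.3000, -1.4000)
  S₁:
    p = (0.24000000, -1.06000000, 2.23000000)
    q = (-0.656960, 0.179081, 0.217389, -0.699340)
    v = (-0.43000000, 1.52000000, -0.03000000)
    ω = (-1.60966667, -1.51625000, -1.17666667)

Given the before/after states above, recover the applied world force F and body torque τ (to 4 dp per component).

F = (1.7000, 1.2000, -3.3000)
τ = (-0.0700, -0.1100, 0.1400)

velocity change Δv = (0.17000000, 0.12000000, -0.33000000)
m·(v₁−v₀)/dt = (1.7000, 1.2000, -3.3000)
rate change Δω = (-0.10966667, -0.21625000, 0.22333333)
gyro term ω₀×Iω₀ = (0.1274, 0.0630, -0.1950)
τ = I·(Δω/dt) + ω₀×(Iω₀) = (-0.0700, -0.1100, 0.1400)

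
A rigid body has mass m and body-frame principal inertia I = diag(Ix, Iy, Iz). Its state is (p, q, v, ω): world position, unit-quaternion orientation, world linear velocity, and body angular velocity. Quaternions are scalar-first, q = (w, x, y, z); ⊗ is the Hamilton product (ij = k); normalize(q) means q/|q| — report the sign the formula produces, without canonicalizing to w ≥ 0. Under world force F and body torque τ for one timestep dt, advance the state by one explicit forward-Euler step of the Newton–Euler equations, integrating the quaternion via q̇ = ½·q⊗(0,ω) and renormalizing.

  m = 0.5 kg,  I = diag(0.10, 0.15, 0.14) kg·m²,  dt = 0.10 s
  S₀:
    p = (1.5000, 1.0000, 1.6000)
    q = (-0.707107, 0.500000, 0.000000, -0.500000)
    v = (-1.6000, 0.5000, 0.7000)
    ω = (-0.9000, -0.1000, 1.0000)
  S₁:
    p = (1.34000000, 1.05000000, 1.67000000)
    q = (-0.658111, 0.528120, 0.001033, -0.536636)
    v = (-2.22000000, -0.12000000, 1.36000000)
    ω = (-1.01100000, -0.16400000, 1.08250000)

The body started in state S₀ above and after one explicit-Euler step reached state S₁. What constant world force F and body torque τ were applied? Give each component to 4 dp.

Δv = v₁−v₀ = (-0.62000000, -0.62000000, 0.66000000)
F = m·Δv/dt = (-3.1000, -3.1000, 3.3000)
Δω = ω₁−ω₀ = (-0.11100000, -0.06400000, 0.08250000)
applied torque τ = (-0.1100, -0.0600, 0.1200)

F = (-3.1000, -3.1000, 3.3000)
τ = (-0.1100, -0.0600, 0.1200)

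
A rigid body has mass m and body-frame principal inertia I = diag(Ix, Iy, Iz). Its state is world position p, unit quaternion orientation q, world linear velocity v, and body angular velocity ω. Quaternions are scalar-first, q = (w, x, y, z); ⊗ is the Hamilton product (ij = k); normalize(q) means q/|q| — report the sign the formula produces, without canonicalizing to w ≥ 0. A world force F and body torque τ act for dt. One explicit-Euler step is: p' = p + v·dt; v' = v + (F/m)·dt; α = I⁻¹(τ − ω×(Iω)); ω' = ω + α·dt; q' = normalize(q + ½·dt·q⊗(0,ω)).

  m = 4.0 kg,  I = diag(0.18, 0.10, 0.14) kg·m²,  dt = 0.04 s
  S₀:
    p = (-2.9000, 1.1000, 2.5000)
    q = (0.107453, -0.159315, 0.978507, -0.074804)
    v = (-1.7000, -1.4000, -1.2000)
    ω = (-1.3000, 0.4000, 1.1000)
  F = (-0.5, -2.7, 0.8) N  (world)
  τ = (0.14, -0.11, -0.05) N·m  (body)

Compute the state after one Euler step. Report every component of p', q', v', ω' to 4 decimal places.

p' = (-2.9680, 1.0440, 2.4520)
q' = (0.0971, -0.1399, 0.9842, -0.0482)
v' = (-1.7050, -1.4270, -1.1920)
ω' = (-1.2728, 0.3789, 1.0738)

angular accel α = (0.6800, -0.5280, -0.6543)
ω + α·dt = (-1.2728, 0.3789, 1.0738)
q⊗(0,ω) = (-0.5162279, 0.9665904, 0.3154729, 1.3265314)
q + ½dt·q⊗(0,ω), renormalized = (0.0971, -0.1399, 0.9842, -0.0482)
p + v·dt = (-2.9680, 1.0440, 2.4520)
v + (F/m)dt = (-1.7050, -1.4270, -1.1920)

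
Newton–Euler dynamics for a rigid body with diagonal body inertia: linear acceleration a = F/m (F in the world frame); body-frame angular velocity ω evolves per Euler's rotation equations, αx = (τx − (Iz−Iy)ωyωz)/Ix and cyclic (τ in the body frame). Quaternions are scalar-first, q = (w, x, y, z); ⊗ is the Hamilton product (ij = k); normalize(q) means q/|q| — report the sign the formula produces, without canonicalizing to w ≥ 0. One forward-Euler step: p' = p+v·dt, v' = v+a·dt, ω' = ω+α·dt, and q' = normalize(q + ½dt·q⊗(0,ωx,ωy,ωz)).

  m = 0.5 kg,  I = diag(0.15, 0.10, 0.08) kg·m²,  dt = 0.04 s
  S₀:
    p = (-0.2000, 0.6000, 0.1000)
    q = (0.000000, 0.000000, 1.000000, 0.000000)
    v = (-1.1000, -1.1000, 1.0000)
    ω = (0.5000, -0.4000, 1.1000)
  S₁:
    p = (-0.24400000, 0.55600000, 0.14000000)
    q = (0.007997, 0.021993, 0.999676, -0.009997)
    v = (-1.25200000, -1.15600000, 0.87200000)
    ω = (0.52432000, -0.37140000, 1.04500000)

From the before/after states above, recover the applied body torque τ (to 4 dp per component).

rate change Δω = (0.02432000, 0.02860000, -0.05500000)
ω₀×(Iω₀) = (0.0088, 0.0385, 0.0100)
applied torque τ = (0.1000, 0.1100, -0.1000)

τ = (0.1000, 0.1100, -0.1000)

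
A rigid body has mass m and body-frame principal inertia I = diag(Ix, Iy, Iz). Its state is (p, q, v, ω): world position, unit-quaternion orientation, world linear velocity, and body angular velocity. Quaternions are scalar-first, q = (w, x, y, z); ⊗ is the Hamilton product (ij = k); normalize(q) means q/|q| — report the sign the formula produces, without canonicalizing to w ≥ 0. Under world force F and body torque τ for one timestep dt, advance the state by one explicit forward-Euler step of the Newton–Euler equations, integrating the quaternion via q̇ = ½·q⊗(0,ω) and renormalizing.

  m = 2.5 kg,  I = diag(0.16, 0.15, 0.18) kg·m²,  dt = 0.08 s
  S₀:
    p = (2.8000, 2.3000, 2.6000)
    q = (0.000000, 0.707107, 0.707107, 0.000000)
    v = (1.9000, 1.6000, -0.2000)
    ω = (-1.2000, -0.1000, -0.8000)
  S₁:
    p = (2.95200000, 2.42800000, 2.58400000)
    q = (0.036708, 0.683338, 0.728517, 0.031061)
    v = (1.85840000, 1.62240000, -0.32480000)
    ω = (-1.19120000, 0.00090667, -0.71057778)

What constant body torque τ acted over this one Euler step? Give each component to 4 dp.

τ = (0.0200, 0.1700, 0.2000)

ω₁ − ω₀ = (0.00880000, 0.10090667, 0.08942222)
τ = I·(Δω/dt) + ω₀×(Iω₀) = (0.0200, 0.1700, 0.2000)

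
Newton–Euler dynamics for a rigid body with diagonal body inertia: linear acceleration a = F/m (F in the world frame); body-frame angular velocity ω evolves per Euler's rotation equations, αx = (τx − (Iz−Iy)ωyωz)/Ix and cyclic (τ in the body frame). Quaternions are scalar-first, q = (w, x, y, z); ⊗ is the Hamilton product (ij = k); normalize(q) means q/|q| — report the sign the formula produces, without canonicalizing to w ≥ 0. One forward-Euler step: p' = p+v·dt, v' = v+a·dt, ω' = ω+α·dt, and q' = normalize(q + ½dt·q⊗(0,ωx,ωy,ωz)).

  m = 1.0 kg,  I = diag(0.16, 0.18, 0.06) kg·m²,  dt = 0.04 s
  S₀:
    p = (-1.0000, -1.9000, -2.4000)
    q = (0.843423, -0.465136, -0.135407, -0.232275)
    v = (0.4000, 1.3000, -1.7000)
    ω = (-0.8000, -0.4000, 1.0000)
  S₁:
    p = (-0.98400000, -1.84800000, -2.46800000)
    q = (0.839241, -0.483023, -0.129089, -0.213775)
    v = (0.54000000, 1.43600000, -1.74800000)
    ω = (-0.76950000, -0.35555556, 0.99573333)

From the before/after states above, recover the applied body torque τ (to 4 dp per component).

τ = (0.1700, 0.1200, 0.0000)

ω₁ − ω₀ = (0.03050000, 0.04444444, -0.00426667)
τ = I·(Δω/dt) + ω₀×(Iω₀) = (0.1700, 0.1200, 0.0000)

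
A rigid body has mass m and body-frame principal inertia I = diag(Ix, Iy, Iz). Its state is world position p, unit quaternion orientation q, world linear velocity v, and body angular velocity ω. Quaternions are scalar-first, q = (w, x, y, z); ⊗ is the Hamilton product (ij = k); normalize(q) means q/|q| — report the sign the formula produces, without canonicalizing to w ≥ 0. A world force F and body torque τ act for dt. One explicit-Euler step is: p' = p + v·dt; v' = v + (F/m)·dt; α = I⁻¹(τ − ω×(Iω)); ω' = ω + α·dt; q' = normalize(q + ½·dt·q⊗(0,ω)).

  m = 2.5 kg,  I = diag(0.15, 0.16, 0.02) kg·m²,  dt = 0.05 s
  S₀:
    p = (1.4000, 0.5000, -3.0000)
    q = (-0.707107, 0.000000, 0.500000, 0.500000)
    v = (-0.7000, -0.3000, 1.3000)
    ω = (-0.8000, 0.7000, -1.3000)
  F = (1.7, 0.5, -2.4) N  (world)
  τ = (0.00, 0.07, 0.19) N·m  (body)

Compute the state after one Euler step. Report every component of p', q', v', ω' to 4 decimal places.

p' = (1.3650, 0.4850, -2.9350)
q' = (-0.6990, -0.0108, 0.4772, 0.5325)
v' = (-0.6660, -0.2900, 1.2520)
ω' = (-0.8425, 0.6796, -0.8110)

gyro term ω×Iω = (0.1274, 0.1352, -0.0056)
(τ − ω×Iω)/I = (-0.8493, -0.4075, 9.7800)
ω' = ω + α·dt = (-0.8425, 0.6796, -0.8110)
Hamilton product q⊗(0,ω) = (0.3000000, -0.4343144, -0.8949749, 1.3192391)
q + ½dt·q⊗(0,ω), renormalized = (-0.6990, -0.0108, 0.4772, 0.5325)
p + v·dt = (1.3650, 0.4850, -2.9350)
new velocity v' = (-0.6660, -0.2900, 1.2520)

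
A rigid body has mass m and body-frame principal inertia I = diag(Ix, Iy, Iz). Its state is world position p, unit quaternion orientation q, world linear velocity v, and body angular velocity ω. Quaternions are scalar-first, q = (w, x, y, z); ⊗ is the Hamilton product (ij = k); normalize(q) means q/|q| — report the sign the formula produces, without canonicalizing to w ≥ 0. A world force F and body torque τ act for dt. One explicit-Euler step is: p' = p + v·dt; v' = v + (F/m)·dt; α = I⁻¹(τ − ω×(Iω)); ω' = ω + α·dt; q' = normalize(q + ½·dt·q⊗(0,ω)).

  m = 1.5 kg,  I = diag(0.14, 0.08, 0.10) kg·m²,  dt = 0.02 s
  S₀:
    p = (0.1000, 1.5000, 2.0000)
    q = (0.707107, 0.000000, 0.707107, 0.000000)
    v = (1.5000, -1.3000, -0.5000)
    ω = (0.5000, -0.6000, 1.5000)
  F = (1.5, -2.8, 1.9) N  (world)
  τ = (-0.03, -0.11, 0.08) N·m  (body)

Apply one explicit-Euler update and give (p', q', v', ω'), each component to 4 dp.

p' = (0.1300, 1.4740, 1.9900)
q' = (0.7112, 0.0141, 0.7028, 0.0071)
v' = (1.5200, -1.3373, -0.4747)
ω' = (0.4983, -0.6350, 1.5124)

gyro term ω×Iω = (-0.0180, 0.0300, 0.0180)
α = I⁻¹(τ − ω×Iω) = (-0.0857, -1.7500, 0.6200)
ω + α·dt = (0.4983, -0.6350, 1.5124)
Hamilton product q⊗(0,ω) = (0.4242642, 1.4142140, -0.4242642, 0.7071070)
q' = normalize(q + ½dt·q⊗(0,ω)) = (0.7112, 0.0141, 0.7028, 0.0071)
p + v·dt = (0.1300, 1.4740, 1.9900)
new velocity v' = (1.5200, -1.3373, -0.4747)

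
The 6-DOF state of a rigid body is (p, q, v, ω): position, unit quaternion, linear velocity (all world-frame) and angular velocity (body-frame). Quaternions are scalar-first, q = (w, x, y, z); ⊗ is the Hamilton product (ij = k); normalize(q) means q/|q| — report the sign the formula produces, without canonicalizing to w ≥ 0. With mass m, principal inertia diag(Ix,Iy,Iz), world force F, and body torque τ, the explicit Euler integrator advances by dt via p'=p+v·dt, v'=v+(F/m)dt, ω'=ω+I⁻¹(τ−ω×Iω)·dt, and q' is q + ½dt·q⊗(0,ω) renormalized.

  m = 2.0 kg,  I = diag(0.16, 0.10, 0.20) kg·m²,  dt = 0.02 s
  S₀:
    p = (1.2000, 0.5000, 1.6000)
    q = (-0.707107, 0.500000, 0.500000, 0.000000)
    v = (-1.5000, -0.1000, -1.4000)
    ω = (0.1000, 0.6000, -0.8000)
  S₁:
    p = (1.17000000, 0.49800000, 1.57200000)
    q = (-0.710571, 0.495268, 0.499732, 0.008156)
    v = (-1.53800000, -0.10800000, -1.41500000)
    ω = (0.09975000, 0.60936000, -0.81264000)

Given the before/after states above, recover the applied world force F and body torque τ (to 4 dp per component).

F = (-3.8000, -0.8000, -1.5000)
τ = (-0.0500, 0.0500, -0.1300)

v₁ − v₀ = (-0.03800000, -0.00800000, -0.01500000)
F = m·Δv/dt = (-3.8000, -0.8000, -1.5000)
Δω = ω₁−ω₀ = (-0.00025000, 0.00936000, -0.01264000)
gyro term ω₀×Iω₀ = (-0.0480, 0.0032, -0.0036)
I·α + gyro = (-0.0500, 0.0500, -0.1300)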